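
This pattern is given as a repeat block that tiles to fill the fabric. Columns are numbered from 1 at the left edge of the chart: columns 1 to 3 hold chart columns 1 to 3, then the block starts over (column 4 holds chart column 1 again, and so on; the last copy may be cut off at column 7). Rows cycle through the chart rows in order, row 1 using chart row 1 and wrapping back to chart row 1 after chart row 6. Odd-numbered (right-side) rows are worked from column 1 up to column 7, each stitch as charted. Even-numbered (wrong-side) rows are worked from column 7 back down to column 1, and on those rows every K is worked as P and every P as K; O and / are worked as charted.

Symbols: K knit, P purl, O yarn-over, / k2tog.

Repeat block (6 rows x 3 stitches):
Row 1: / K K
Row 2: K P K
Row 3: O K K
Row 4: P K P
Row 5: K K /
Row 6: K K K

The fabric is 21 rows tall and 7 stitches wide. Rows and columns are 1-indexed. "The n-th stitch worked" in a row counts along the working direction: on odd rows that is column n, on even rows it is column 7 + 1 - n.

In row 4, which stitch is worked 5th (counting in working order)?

For row 4: chart row = ((4-1) mod 6) + 1 = 4; this is a WS (even) row.
Chart row 4 tiled across columns 1-7: P K P P K P P
WS row: flip the tiled sequence (start at column 7) and apply K<->P; O and / stay.
Row 4 as worked: K K P K K P K
Counting 5 along the worked row gives K.

Stitch:
K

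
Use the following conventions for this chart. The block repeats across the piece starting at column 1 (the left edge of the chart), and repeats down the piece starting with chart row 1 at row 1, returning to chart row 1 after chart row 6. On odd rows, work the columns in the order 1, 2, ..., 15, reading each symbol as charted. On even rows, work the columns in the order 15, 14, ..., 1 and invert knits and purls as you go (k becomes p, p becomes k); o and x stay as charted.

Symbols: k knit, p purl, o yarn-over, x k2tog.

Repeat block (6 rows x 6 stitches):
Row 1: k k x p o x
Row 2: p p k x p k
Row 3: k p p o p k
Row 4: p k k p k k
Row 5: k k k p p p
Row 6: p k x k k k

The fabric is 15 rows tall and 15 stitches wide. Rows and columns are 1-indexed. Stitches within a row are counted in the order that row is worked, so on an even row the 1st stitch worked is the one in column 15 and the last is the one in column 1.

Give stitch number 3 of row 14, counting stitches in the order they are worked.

Row 14 uses chart row ((14-1) mod 6)+1 = 2. Row 14 is even, so WS.
Chart row 2 tiled across columns 1-15: p p k x p k p p k x p k p p k
Wrong side: read the tiled row from column 15 down to 1 and exchange k with p (leave o, x).
Row 14 as worked: p k k p k x p k k p k x p k k
The 3rd stitch worked is k.

== STITCH ==
k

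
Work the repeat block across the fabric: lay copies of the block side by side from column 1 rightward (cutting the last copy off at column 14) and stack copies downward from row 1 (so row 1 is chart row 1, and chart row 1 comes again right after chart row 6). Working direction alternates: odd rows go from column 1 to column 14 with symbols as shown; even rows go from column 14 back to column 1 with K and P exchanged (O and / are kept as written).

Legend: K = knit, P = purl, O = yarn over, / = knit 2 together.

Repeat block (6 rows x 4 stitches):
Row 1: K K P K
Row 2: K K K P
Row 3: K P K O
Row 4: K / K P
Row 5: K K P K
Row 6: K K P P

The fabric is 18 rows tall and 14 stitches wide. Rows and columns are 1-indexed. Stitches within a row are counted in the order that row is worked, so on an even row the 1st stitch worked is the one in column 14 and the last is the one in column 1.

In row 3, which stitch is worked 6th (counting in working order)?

== STITCH ==
P

Derivation:
For row 3: chart row = ((3-1) mod 6) + 1 = 3; this is a RS (odd) row.
Chart row 3 tiled across columns 1-14: K P K O K P K O K P K O K P
RS: work column 1 to column 14, symbols as charted — the tiled row is the row as worked.
Counting 6 along the worked row gives P.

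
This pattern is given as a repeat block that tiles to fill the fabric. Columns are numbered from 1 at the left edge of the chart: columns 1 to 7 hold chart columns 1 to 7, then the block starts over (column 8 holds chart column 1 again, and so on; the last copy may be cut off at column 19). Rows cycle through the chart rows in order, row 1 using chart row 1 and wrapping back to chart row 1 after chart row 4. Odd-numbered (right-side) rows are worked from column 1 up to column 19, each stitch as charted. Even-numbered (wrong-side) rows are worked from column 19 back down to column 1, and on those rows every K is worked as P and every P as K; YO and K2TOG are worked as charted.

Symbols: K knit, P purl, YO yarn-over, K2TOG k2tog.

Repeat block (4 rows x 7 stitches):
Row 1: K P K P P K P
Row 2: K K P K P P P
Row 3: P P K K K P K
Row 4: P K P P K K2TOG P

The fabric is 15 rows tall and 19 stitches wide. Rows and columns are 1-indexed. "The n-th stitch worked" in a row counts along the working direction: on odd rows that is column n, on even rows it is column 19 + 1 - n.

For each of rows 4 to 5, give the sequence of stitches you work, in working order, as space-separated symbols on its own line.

== ROWS AS WORKED ==
P K K P K K K2TOG P K K P K K K2TOG P K K P K
K P K P P K P K P K P P K P K P K P P

Derivation:
Row 4: chart row 4, WS - tiled (columns 1-19): P K P P K K2TOG P P K P P K K2TOG P P K P P K; work from column 19 back to 1 with K<->P swapped.
Row 5: chart row 1, RS - tile across columns 1-19 and work as-is.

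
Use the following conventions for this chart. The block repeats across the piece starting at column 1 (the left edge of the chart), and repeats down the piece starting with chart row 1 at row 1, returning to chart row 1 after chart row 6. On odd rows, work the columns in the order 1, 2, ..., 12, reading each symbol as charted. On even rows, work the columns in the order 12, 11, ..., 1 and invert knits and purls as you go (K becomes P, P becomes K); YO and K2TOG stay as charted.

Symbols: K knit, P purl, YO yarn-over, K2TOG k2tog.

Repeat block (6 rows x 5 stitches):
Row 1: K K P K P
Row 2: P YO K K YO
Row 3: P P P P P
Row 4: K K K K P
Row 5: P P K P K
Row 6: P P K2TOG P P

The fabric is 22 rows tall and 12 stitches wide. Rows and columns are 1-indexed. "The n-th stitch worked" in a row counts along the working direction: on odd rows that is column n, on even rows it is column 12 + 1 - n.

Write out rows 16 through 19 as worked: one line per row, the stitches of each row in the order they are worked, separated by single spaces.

== ROWS AS WORKED ==
P P K P P P P K P P P P
P P K P K P P K P K P P
K K K K K2TOG K K K K K2TOG K K
K K P K P K K P K P K K

Derivation:
Row 16: chart row 4, WS - tiled (columns 1-12): K K K K P K K K K P K K; work from column 12 back to 1 with K<->P swapped.
Row 17: chart row 5, RS - tile across columns 1-12 and work as-is.
Row 18: chart row 6, WS - tiled (columns 1-12): P P K2TOG P P P P K2TOG P P P P; work from column 12 back to 1 with K<->P swapped.
Row 19: chart row 1, RS - tile across columns 1-12 and work as-is.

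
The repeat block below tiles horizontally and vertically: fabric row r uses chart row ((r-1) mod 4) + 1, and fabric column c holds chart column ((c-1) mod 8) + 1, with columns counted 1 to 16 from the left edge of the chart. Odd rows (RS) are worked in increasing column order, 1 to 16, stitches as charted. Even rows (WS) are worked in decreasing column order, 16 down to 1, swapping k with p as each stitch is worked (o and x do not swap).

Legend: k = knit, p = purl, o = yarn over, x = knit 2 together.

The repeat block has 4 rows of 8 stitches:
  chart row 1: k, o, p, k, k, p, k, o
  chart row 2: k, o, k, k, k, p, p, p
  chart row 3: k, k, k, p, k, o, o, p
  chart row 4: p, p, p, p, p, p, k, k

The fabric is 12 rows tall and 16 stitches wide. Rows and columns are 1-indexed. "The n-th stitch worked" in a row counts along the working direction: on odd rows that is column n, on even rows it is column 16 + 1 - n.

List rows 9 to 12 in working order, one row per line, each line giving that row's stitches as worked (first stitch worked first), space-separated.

Row 9: chart row 1, RS - tile across columns 1-16 and work as-is.
Row 10: chart row 2, WS - tiled (columns 1-16): k o k k k p p p k o k k k p p p; work from column 16 back to 1 with k<->p swapped.
Row 11: chart row 3, RS - tile across columns 1-16 and work as-is.
Row 12: chart row 4, WS - tiled (columns 1-16): p p p p p p k k p p p p p p k k; work from column 16 back to 1 with k<->p swapped.

== ROWS AS WORKED ==
k o p k k p k o k o p k k p k o
k k k p p p o p k k k p p p o p
k k k p k o o p k k k p k o o p
p p k k k k k k p p k k k k k k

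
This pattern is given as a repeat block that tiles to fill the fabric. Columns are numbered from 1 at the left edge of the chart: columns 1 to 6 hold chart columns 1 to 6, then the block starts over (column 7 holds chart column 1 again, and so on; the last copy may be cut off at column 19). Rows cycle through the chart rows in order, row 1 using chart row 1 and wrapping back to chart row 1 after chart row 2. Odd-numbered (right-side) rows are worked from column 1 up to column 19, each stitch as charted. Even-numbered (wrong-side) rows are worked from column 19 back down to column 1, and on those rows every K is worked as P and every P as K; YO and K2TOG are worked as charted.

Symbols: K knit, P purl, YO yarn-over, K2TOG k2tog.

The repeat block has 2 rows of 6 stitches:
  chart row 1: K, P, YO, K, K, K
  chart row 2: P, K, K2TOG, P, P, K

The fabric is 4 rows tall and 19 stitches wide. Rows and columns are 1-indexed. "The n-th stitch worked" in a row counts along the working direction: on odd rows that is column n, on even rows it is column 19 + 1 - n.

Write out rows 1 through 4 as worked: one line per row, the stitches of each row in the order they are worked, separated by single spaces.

Row 1: chart row 1, RS - tile across columns 1-19 and work as-is.
Row 2: chart row 2, WS - tiled (columns 1-19): P K K2TOG P P K P K K2TOG P P K P K K2TOG P P K P; work from column 19 back to 1 with K<->P swapped.
Row 3: chart row 1, RS - tile across columns 1-19 and work as-is.
Row 4: chart row 2, WS - tiled (columns 1-19): P K K2TOG P P K P K K2TOG P P K P K K2TOG P P K P; work from column 19 back to 1 with K<->P swapped.

== ROWS AS WORKED ==
K P YO K K K K P YO K K K K P YO K K K K
K P K K K2TOG P K P K K K2TOG P K P K K K2TOG P K
K P YO K K K K P YO K K K K P YO K K K K
K P K K K2TOG P K P K K K2TOG P K P K K K2TOG P K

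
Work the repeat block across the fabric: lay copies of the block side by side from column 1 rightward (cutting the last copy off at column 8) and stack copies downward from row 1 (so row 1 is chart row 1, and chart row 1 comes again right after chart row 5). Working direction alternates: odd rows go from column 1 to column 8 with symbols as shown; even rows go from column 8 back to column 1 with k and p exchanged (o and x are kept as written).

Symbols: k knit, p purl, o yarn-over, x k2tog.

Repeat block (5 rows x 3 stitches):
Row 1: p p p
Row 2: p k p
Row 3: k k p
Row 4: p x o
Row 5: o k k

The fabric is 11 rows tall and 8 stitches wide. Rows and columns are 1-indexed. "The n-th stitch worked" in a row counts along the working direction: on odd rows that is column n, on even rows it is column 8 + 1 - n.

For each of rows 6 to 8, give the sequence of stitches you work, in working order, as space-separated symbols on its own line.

Row 6: chart row 1, WS - tiled (columns 1-8): p p p p p p p p; work from column 8 back to 1 with k<->p swapped.
Row 7: chart row 2, RS - tile across columns 1-8 and work as-is.
Row 8: chart row 3, WS - tiled (columns 1-8): k k p k k p k k; work from column 8 back to 1 with k<->p swapped.

Result:
k k k k k k k k
p k p p k p p k
p p k p p k p p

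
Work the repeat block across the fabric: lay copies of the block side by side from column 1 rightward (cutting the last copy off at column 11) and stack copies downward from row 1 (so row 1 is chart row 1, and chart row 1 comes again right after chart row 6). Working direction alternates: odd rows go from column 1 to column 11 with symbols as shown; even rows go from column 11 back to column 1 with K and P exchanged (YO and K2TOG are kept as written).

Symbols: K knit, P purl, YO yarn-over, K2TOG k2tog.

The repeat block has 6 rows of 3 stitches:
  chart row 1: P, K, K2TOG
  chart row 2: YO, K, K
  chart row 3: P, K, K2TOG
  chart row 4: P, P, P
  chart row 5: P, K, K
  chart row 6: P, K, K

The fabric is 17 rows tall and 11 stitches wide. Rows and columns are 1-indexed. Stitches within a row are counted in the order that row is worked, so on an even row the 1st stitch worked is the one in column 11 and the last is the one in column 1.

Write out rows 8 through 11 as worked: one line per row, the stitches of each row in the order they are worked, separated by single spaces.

== ROWS AS WORKED ==
P YO P P YO P P YO P P YO
P K K2TOG P K K2TOG P K K2TOG P K
K K K K K K K K K K K
P K K P K K P K K P K

Derivation:
Row 8: chart row 2, WS - tiled (columns 1-11): YO K K YO K K YO K K YO K; work from column 11 back to 1 with K<->P swapped.
Row 9: chart row 3, RS - tile across columns 1-11 and work as-is.
Row 10: chart row 4, WS - tiled (columns 1-11): P P P P P P P P P P P; work from column 11 back to 1 with K<->P swapped.
Row 11: chart row 5, RS - tile across columns 1-11 and work as-is.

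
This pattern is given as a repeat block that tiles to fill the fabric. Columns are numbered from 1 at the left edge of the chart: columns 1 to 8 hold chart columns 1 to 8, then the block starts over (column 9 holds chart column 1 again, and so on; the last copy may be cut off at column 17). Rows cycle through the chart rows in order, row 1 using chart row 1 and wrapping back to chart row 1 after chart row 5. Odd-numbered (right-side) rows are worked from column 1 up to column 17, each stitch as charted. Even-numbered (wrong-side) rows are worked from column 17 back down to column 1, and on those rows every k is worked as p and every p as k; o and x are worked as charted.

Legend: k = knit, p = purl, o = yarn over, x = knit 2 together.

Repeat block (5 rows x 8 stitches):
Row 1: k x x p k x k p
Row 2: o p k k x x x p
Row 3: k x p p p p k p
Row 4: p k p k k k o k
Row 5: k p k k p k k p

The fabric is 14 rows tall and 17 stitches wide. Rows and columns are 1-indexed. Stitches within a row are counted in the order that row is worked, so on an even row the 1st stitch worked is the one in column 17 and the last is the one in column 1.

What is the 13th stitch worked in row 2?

Row 2 uses chart row ((2-1) mod 5)+1 = 2. Row 2 is even, so WS.
Chart row 2 tiled across columns 1-17: o p k k x x x p o p k k x x x p o
Wrong side: read the tiled row from column 17 down to 1 and exchange k with p (leave o, x).
Row 2 as worked: o k x x x p p k o k x x x p p k o
Stitch 13 in working order -> x

Stitch:
x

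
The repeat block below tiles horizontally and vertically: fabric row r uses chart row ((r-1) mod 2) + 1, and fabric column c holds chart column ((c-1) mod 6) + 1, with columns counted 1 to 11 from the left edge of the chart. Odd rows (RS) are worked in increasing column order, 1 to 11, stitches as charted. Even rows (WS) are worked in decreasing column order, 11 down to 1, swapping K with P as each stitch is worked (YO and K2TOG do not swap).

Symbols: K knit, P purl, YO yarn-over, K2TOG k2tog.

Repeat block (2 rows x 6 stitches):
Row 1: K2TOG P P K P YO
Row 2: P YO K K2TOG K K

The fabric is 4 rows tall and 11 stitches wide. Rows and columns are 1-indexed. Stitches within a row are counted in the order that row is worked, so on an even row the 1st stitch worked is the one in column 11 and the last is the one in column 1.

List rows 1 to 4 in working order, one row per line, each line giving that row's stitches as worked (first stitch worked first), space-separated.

== ROWS AS WORKED ==
K2TOG P P K P YO K2TOG P P K P
P K2TOG P YO K P P K2TOG P YO K
K2TOG P P K P YO K2TOG P P K P
P K2TOG P YO K P P K2TOG P YO K

Derivation:
Row 1: chart row 1, RS - tile across columns 1-11 and work as-is.
Row 2: chart row 2, WS - tiled (columns 1-11): P YO K K2TOG K K P YO K K2TOG K; work from column 11 back to 1 with K<->P swapped.
Row 3: chart row 1, RS - tile across columns 1-11 and work as-is.
Row 4: chart row 2, WS - tiled (columns 1-11): P YO K K2TOG K K P YO K K2TOG K; work from column 11 back to 1 with K<->P swapped.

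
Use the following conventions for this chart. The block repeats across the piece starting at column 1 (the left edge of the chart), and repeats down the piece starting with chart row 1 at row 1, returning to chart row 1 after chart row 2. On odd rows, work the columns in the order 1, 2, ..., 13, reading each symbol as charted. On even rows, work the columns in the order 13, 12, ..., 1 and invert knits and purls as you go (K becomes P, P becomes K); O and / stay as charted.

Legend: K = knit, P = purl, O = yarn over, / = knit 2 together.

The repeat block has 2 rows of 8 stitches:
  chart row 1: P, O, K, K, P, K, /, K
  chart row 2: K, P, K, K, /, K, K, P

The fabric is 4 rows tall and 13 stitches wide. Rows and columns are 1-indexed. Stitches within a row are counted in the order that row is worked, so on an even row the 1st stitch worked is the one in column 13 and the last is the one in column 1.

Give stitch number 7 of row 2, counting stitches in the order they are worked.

Result:
P

Derivation:
Row 2: (2-1) mod 2 = 1, so use chart row 2. Even row -> WS.
Chart row 2 tiled across columns 1-13: K P K K / K K P K P K K /
WS row: flip the tiled sequence (start at column 13) and apply K<->P; O and / stay.
Row 2 as worked: / P P K P K P P / P P K P
Stitch 7 in working order -> P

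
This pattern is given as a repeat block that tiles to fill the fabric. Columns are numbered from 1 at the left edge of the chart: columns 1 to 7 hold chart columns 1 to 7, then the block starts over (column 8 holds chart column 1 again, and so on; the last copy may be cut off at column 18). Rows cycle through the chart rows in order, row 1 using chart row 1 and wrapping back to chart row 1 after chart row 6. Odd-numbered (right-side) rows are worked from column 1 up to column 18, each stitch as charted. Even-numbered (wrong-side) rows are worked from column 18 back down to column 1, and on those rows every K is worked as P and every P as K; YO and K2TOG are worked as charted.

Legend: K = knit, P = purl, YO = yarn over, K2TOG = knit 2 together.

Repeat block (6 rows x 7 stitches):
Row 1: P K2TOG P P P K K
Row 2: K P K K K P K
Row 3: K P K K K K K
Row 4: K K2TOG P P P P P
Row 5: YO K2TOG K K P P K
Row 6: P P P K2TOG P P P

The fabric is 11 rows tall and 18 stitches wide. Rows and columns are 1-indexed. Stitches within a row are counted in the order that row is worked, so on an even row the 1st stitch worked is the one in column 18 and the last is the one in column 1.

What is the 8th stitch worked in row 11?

Stitch:
YO

Derivation:
Row 11: (11-1) mod 6 = 4, so use chart row 5. Odd row -> RS.
Chart row 5 tiled across columns 1-18: YO K2TOG K K P P K YO K2TOG K K P P K YO K2TOG K K
RS row: no reversal, no swap; stitch n worked = column n.
Counting 8 along the worked row gives YO.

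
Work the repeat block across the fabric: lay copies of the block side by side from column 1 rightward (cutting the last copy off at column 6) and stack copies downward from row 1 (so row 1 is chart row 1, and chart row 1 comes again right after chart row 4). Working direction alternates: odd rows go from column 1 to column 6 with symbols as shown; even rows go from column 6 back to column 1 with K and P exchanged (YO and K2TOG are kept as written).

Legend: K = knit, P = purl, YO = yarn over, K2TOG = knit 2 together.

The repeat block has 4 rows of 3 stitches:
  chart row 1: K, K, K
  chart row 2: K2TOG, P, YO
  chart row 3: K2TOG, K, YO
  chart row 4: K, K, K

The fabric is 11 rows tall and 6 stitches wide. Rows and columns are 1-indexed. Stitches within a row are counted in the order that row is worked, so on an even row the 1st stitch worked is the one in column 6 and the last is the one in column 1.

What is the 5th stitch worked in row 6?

For row 6: chart row = ((6-1) mod 4) + 1 = 2; this is a WS (even) row.
Chart row 2 tiled across columns 1-6: K2TOG P YO K2TOG P YO
WS row: flip the tiled sequence (start at column 6) and apply K<->P; YO and K2TOG stay.
Row 6 as worked: YO K K2TOG YO K K2TOG
Stitch 5 in working order -> K

Result:
K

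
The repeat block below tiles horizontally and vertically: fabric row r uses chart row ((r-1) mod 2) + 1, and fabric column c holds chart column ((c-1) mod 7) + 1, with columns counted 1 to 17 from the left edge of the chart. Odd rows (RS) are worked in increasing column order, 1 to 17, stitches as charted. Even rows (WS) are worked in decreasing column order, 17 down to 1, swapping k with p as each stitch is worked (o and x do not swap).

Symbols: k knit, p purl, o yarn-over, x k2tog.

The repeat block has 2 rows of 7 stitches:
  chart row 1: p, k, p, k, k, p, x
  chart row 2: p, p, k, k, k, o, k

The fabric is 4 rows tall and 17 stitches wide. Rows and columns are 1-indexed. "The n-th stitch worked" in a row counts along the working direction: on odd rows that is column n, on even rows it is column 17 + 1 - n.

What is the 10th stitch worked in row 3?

Stitch:
p

Derivation:
For row 3: chart row = ((3-1) mod 2) + 1 = 1; this is a RS (odd) row.
Chart row 1 tiled across columns 1-17: p k p k k p x p k p k k p x p k p
Right side: take the tiled row as-is (worked left to right from column 1).
Counting 10 along the worked row gives p.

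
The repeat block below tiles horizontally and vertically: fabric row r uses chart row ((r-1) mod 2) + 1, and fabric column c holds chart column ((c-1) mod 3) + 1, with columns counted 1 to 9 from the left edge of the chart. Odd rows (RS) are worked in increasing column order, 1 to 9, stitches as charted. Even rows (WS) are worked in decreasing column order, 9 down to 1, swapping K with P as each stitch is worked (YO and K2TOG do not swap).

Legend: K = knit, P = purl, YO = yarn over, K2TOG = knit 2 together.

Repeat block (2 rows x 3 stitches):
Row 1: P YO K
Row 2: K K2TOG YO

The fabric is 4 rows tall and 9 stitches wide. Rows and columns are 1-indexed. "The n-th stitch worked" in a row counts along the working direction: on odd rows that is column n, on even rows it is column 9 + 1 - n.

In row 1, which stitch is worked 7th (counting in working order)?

Result:
P

Derivation:
Row 1: (1-1) mod 2 = 0, so use chart row 1. Odd row -> RS.
Chart row 1 tiled across columns 1-9: P YO K P YO K P YO K
Right side: take the tiled row as-is (worked left to right from column 1).
Counting 7 along the worked row gives P.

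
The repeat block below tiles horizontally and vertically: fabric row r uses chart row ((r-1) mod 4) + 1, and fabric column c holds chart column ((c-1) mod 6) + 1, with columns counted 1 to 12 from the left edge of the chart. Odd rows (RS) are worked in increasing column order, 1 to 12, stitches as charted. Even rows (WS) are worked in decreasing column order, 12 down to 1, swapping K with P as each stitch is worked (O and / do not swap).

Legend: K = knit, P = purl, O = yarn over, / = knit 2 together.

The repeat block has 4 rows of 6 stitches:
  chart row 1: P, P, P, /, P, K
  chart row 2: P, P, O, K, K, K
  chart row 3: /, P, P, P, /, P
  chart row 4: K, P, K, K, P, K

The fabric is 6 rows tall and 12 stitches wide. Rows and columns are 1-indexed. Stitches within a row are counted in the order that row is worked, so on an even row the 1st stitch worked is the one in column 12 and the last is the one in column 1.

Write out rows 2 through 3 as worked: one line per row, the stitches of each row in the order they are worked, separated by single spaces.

Result:
P P P O K K P P P O K K
/ P P P / P / P P P / P

Derivation:
Row 2: chart row 2, WS - tiled (columns 1-12): P P O K K K P P O K K K; work from column 12 back to 1 with K<->P swapped.
Row 3: chart row 3, RS - tile across columns 1-12 and work as-is.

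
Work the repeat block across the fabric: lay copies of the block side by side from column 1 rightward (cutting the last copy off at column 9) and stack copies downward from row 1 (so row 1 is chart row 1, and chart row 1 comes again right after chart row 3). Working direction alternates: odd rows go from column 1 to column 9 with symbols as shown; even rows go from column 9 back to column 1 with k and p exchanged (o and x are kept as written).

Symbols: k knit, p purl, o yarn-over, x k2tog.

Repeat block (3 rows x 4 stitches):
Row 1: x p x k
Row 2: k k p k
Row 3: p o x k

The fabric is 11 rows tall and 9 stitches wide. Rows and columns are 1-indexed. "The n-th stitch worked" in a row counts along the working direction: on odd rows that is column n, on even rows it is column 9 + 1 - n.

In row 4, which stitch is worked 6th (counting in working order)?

Stitch:
p

Derivation:
Row 4 uses chart row ((4-1) mod 3)+1 = 1. Row 4 is even, so WS.
Chart row 1 tiled across columns 1-9: x p x k x p x k x
WS: work from column 9 back to column 1 (reverse the tiled row), swapping k<->p (o and x unchanged).
Row 4 as worked: x p x k x p x k x
The 6th stitch worked is p.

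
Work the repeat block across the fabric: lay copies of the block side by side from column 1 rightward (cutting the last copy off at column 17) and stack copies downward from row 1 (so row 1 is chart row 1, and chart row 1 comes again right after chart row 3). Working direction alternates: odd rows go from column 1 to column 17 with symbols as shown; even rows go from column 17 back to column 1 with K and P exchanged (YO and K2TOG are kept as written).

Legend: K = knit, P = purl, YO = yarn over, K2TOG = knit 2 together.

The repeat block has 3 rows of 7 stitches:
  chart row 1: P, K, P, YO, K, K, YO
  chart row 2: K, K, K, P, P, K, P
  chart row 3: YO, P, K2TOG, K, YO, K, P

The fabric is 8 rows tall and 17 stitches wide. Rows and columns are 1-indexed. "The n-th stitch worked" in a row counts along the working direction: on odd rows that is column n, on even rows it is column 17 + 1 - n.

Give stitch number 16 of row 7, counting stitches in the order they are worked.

For row 7: chart row = ((7-1) mod 3) + 1 = 1; this is a RS (odd) row.
Chart row 1 tiled across columns 1-17: P K P YO K K YO P K P YO K K YO P K P
RS row: no reversal, no swap; stitch n worked = column n.
Counting 16 along the worked row gives K.

Stitch:
K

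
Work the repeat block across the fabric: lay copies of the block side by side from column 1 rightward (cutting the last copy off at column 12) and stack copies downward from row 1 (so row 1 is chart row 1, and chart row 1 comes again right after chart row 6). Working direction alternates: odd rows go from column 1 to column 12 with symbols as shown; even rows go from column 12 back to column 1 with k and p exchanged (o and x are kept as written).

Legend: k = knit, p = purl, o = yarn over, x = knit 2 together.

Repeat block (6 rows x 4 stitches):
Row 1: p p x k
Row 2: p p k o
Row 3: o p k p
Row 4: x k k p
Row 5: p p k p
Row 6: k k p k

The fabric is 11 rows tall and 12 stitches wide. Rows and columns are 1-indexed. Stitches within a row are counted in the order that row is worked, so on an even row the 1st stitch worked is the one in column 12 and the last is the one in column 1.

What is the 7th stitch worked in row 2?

Row 2: (2-1) mod 6 = 1, so use chart row 2. Even row -> WS.
Chart row 2 tiled across columns 1-12: p p k o p p k o p p k o
WS row: flip the tiled sequence (start at column 12) and apply k<->p; o and x stay.
Row 2 as worked: o p k k o p k k o p k k
Stitch 7 in working order -> k

== STITCH ==
k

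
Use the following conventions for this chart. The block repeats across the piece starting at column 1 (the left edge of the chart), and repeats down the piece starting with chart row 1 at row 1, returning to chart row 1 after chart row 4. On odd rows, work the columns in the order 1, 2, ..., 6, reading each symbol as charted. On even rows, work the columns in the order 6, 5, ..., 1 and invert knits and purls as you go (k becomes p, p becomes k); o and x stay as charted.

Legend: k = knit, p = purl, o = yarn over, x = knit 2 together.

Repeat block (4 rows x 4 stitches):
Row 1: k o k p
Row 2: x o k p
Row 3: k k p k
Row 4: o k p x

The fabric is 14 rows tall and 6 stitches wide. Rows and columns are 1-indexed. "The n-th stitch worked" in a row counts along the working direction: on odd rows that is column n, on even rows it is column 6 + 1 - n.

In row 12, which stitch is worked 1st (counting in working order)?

Row 12: (12-1) mod 4 = 3, so use chart row 4. Even row -> WS.
Chart row 4 tiled across columns 1-6: o k p x o k
WS: work from column 6 back to column 1 (reverse the tiled row), swapping k<->p (o and x unchanged).
Row 12 as worked: p o x k p o
The 1st stitch worked is p.

Result:
p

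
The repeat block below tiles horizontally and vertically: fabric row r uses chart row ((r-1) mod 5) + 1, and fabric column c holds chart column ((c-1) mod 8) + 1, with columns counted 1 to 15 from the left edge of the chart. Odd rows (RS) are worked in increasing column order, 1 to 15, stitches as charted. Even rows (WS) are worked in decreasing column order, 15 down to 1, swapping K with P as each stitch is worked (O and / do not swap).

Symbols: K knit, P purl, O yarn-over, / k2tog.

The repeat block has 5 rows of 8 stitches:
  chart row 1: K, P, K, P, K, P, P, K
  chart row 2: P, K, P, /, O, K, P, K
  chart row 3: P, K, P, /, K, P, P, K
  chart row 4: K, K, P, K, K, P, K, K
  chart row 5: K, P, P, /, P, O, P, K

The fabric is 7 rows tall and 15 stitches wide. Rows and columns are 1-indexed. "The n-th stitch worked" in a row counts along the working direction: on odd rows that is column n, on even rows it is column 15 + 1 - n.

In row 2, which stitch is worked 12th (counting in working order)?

Row 2: (2-1) mod 5 = 1, so use chart row 2. Even row -> WS.
Chart row 2 tiled across columns 1-15: P K P / O K P K P K P / O K P
Wrong side: read the tiled row from column 15 down to 1 and exchange K with P (leave O, /).
Row 2 as worked: K P O / K P K P K P O / K P K
The 12th stitch worked is /.

== STITCH ==
/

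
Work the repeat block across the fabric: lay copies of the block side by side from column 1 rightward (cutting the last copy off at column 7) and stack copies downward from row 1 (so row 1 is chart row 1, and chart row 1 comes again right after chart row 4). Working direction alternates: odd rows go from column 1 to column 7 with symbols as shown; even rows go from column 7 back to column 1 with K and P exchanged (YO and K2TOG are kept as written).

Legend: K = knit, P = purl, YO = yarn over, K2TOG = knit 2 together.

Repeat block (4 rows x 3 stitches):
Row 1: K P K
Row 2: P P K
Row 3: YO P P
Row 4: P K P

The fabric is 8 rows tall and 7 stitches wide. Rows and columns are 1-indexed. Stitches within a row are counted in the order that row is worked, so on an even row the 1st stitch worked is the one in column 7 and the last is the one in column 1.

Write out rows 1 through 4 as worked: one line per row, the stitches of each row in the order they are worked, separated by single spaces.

Row 1: chart row 1, RS - tile across columns 1-7 and work as-is.
Row 2: chart row 2, WS - tiled (columns 1-7): P P K P P K P; work from column 7 back to 1 with K<->P swapped.
Row 3: chart row 3, RS - tile across columns 1-7 and work as-is.
Row 4: chart row 4, WS - tiled (columns 1-7): P K P P K P P; work from column 7 back to 1 with K<->P swapped.

== ROWS AS WORKED ==
K P K K P K K
K P K K P K K
YO P P YO P P YO
K K P K K P K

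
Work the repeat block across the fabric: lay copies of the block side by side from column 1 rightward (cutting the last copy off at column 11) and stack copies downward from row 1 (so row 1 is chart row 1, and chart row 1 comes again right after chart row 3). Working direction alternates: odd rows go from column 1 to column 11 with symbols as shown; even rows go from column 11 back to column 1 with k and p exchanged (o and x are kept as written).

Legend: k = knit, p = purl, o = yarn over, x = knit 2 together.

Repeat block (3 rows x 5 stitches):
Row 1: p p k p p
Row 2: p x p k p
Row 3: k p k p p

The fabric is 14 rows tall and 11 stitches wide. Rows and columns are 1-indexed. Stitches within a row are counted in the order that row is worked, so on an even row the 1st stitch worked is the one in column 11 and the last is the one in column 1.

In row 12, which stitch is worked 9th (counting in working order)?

Stitch:
p

Derivation:
Row 12 uses chart row ((12-1) mod 3)+1 = 3. Row 12 is even, so WS.
Chart row 3 tiled across columns 1-11: k p k p p k p k p p k
Wrong side: read the tiled row from column 11 down to 1 and exchange k with p (leave o, x).
Row 12 as worked: p k k p k p k k p k p
Stitch 9 in working order -> p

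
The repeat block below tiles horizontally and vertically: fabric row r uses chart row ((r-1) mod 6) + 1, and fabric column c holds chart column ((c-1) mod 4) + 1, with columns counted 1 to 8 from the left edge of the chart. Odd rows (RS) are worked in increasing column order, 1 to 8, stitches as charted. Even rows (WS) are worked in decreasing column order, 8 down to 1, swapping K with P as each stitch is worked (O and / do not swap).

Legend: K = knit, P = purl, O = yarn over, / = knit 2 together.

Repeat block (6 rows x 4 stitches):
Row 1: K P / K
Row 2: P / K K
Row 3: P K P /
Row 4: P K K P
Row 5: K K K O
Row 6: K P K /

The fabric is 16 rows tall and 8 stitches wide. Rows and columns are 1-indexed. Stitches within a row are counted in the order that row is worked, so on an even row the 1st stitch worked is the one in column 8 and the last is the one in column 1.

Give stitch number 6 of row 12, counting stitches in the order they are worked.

For row 12: chart row = ((12-1) mod 6) + 1 = 6; this is a WS (even) row.
Chart row 6 tiled across columns 1-8: K P K / K P K /
WS: work from column 8 back to column 1 (reverse the tiled row), swapping K<->P (O and / unchanged).
Row 12 as worked: / P K P / P K P
The 6th stitch worked is P.

Result:
P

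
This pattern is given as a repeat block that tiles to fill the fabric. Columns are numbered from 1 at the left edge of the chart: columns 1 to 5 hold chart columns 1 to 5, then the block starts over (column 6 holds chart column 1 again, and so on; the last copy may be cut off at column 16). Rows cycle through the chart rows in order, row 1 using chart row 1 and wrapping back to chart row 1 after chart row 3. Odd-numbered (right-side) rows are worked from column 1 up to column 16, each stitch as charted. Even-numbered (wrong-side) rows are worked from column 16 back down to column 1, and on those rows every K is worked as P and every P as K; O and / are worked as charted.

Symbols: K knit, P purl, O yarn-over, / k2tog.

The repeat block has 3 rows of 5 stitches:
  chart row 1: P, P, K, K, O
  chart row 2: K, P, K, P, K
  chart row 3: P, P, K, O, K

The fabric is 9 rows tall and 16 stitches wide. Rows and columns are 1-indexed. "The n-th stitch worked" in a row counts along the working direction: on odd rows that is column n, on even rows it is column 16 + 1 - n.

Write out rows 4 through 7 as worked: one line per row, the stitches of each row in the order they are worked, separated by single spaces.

Result:
K O P P K K O P P K K O P P K K
K P K P K K P K P K K P K P K K
K P O P K K P O P K K P O P K K
P P K K O P P K K O P P K K O P

Derivation:
Row 4: chart row 1, WS - tiled (columns 1-16): P P K K O P P K K O P P K K O P; work from column 16 back to 1 with K<->P swapped.
Row 5: chart row 2, RS - tile across columns 1-16 and work as-is.
Row 6: chart row 3, WS - tiled (columns 1-16): P P K O K P P K O K P P K O K P; work from column 16 back to 1 with K<->P swapped.
Row 7: chart row 1, RS - tile across columns 1-16 and work as-is.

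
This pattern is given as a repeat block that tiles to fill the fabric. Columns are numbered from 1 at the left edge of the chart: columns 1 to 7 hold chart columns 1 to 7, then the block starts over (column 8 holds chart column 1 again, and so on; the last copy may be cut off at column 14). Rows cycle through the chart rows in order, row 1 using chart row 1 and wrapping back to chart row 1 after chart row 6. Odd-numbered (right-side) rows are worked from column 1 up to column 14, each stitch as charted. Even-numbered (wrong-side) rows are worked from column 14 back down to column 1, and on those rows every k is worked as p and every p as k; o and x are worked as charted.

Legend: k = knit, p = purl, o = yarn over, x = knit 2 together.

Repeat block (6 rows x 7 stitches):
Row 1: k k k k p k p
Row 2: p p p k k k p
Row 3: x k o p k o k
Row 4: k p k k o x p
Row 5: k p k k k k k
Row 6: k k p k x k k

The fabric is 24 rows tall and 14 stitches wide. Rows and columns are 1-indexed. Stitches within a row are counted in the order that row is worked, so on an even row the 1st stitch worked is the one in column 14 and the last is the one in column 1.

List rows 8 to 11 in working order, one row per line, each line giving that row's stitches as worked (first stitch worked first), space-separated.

Rows as worked:
k p p p k k k k p p p k k k
x k o p k o k x k o p k o k
k x o p p k p k x o p p k p
k p k k k k k k p k k k k k

Derivation:
Row 8: chart row 2, WS - tiled (columns 1-14): p p p k k k p p p p k k k p; work from column 14 back to 1 with k<->p swapped.
Row 9: chart row 3, RS - tile across columns 1-14 and work as-is.
Row 10: chart row 4, WS - tiled (columns 1-14): k p k k o x p k p k k o x p; work from column 14 back to 1 with k<->p swapped.
Row 11: chart row 5, RS - tile across columns 1-14 and work as-is.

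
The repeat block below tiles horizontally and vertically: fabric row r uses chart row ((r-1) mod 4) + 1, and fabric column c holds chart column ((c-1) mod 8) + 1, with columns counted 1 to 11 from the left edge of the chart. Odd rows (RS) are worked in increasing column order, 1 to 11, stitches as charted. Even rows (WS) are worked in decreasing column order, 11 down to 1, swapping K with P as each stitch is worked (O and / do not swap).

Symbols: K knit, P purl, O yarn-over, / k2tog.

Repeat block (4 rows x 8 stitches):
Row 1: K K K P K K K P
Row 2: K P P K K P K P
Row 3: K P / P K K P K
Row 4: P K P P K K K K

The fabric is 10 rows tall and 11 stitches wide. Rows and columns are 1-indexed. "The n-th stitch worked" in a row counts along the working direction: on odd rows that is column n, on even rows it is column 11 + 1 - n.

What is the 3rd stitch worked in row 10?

Stitch:
P

Derivation:
Row 10 uses chart row ((10-1) mod 4)+1 = 2. Row 10 is even, so WS.
Chart row 2 tiled across columns 1-11: K P P K K P K P K P P
WS row: flip the tiled sequence (start at column 11) and apply K<->P; O and / stay.
Row 10 as worked: K K P K P K P P K K P
Counting 3 along the worked row gives P.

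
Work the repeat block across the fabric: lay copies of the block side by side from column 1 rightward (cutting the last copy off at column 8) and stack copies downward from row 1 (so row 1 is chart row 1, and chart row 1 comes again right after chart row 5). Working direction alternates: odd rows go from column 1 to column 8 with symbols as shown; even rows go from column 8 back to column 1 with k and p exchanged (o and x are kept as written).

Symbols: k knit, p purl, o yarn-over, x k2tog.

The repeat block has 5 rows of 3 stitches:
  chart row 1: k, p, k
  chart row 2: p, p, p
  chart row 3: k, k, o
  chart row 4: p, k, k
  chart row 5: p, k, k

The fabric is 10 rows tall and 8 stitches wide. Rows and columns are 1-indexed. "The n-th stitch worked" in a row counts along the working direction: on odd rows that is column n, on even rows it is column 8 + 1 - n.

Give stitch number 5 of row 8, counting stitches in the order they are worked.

== STITCH ==
p

Derivation:
Row 8: (8-1) mod 5 = 2, so use chart row 3. Even row -> WS.
Chart row 3 tiled across columns 1-8: k k o k k o k k
WS row: flip the tiled sequence (start at column 8) and apply k<->p; o and x stay.
Row 8 as worked: p p o p p o p p
Stitch 5 in working order -> p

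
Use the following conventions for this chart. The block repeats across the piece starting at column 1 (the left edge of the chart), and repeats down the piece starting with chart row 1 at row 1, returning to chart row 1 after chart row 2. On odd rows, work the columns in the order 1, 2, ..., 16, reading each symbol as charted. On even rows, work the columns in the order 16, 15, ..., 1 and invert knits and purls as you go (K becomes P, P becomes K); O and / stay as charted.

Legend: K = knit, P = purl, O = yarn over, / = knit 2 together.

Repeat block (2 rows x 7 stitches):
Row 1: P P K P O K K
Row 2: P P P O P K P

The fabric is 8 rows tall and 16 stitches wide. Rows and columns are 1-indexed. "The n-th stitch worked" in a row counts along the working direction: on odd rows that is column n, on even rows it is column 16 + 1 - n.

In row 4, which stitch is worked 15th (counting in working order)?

For row 4: chart row = ((4-1) mod 2) + 1 = 2; this is a WS (even) row.
Chart row 2 tiled across columns 1-16: P P P O P K P P P P O P K P P P
Wrong side: read the tiled row from column 16 down to 1 and exchange K with P (leave O, /).
Row 4 as worked: K K K P K O K K K K P K O K K K
Stitch 15 in working order -> K

Result:
K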